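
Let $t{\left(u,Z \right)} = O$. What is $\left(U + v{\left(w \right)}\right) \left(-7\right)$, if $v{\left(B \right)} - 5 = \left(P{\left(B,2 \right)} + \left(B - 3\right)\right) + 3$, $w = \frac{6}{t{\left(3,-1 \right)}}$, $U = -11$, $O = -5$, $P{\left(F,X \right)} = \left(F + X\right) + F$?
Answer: $\frac{266}{5} \approx 53.2$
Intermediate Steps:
$P{\left(F,X \right)} = X + 2 F$
$t{\left(u,Z \right)} = -5$
$w = - \frac{6}{5}$ ($w = \frac{6}{-5} = 6 \left(- \frac{1}{5}\right) = - \frac{6}{5} \approx -1.2$)
$v{\left(B \right)} = 7 + 3 B$ ($v{\left(B \right)} = 5 + \left(\left(\left(2 + 2 B\right) + \left(B - 3\right)\right) + 3\right) = 5 + \left(\left(\left(2 + 2 B\right) + \left(-3 + B\right)\right) + 3\right) = 5 + \left(\left(-1 + 3 B\right) + 3\right) = 5 + \left(2 + 3 B\right) = 7 + 3 B$)
$\left(U + v{\left(w \right)}\right) \left(-7\right) = \left(-11 + \left(7 + 3 \left(- \frac{6}{5}\right)\right)\right) \left(-7\right) = \left(-11 + \left(7 - \frac{18}{5}\right)\right) \left(-7\right) = \left(-11 + \frac{17}{5}\right) \left(-7\right) = \left(- \frac{38}{5}\right) \left(-7\right) = \frac{266}{5}$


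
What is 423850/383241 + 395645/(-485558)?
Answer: 54176372855/186085733478 ≈ 0.29114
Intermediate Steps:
423850/383241 + 395645/(-485558) = 423850*(1/383241) + 395645*(-1/485558) = 423850/383241 - 395645/485558 = 54176372855/186085733478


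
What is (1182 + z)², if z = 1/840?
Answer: 985812680161/705600 ≈ 1.3971e+6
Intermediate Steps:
z = 1/840 ≈ 0.0011905
(1182 + z)² = (1182 + 1/840)² = (992881/840)² = 985812680161/705600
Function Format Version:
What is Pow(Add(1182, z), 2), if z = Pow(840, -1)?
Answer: Rational(985812680161, 705600) ≈ 1.3971e+6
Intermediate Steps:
z = Rational(1, 840) ≈ 0.0011905
Pow(Add(1182, z), 2) = Pow(Add(1182, Rational(1, 840)), 2) = Pow(Rational(992881, 840), 2) = Rational(985812680161, 705600)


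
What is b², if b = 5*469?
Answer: 5499025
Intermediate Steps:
b = 2345
b² = 2345² = 5499025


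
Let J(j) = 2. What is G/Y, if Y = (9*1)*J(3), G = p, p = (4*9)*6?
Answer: 12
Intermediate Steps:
p = 216 (p = 36*6 = 216)
G = 216
Y = 18 (Y = (9*1)*2 = 9*2 = 18)
G/Y = 216/18 = 216*(1/18) = 12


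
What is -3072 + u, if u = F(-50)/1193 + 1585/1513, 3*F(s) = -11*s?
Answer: -16628458079/5415027 ≈ -3070.8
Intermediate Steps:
F(s) = -11*s/3 (F(s) = (-11*s)/3 = -11*s/3)
u = 6504865/5415027 (u = -11/3*(-50)/1193 + 1585/1513 = (550/3)*(1/1193) + 1585*(1/1513) = 550/3579 + 1585/1513 = 6504865/5415027 ≈ 1.2013)
-3072 + u = -3072 + 6504865/5415027 = -16628458079/5415027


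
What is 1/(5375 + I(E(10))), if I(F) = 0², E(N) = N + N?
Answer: 1/5375 ≈ 0.00018605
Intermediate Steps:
E(N) = 2*N
I(F) = 0
1/(5375 + I(E(10))) = 1/(5375 + 0) = 1/5375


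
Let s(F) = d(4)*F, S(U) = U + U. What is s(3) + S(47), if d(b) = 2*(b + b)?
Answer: 142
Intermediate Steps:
d(b) = 4*b (d(b) = 2*(2*b) = 4*b)
S(U) = 2*U
s(F) = 16*F (s(F) = (4*4)*F = 16*F)
s(3) + S(47) = 16*3 + 2*47 = 48 + 94 = 142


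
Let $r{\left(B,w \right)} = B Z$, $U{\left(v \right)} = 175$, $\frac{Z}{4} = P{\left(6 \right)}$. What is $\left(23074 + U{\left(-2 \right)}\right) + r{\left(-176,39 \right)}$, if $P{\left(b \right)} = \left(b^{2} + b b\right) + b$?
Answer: $-31663$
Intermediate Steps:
$P{\left(b \right)} = b + 2 b^{2}$ ($P{\left(b \right)} = \left(b^{2} + b^{2}\right) + b = 2 b^{2} + b = b + 2 b^{2}$)
$Z = 312$ ($Z = 4 \cdot 6 \left(1 + 2 \cdot 6\right) = 4 \cdot 6 \left(1 + 12\right) = 4 \cdot 6 \cdot 13 = 4 \cdot 78 = 312$)
$r{\left(B,w \right)} = 312 B$ ($r{\left(B,w \right)} = B 312 = 312 B$)
$\left(23074 + U{\left(-2 \right)}\right) + r{\left(-176,39 \right)} = \left(23074 + 175\right) + 312 \left(-176\right) = 23249 - 54912 = -31663$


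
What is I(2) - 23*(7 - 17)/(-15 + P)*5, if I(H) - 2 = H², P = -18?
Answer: -952/33 ≈ -28.848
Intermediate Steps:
I(H) = 2 + H²
I(2) - 23*(7 - 17)/(-15 + P)*5 = (2 + 2²) - 23*(7 - 17)/(-15 - 18)*5 = (2 + 4) - (-230)/(-33)*5 = 6 - (-230)*(-1)/33*5 = 6 - 23*10/33*5 = 6 - 230/33*5 = 6 - 1150/33 = -952/33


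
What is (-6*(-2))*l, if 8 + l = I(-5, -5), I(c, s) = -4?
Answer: -144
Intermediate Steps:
l = -12 (l = -8 - 4 = -12)
(-6*(-2))*l = -6*(-2)*(-12) = 12*(-12) = -144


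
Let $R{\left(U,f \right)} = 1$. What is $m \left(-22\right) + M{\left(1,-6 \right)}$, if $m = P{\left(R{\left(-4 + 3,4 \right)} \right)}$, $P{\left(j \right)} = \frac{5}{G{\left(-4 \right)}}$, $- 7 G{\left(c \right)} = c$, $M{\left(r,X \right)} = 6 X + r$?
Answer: $- \frac{455}{2} \approx -227.5$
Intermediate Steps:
$M{\left(r,X \right)} = r + 6 X$
$G{\left(c \right)} = - \frac{c}{7}$
$P{\left(j \right)} = \frac{35}{4}$ ($P{\left(j \right)} = \frac{5}{\left(- \frac{1}{7}\right) \left(-4\right)} = \frac{5}{\frac{4}{7}} = 5 \cdot \frac{7}{4} = \frac{35}{4}$)
$m = \frac{35}{4} \approx 8.75$
$m \left(-22\right) + M{\left(1,-6 \right)} = \frac{35}{4} \left(-22\right) + \left(1 + 6 \left(-6\right)\right) = - \frac{385}{2} + \left(1 - 36\right) = - \frac{385}{2} - 35 = - \frac{455}{2}$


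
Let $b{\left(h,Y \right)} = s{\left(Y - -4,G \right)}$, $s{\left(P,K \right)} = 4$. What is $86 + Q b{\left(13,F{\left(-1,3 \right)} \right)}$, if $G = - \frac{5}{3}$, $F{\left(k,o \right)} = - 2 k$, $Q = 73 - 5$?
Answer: $358$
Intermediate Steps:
$Q = 68$ ($Q = 73 - 5 = 68$)
$G = - \frac{5}{3}$ ($G = \left(-5\right) \frac{1}{3} = - \frac{5}{3} \approx -1.6667$)
$b{\left(h,Y \right)} = 4$
$86 + Q b{\left(13,F{\left(-1,3 \right)} \right)} = 86 + 68 \cdot 4 = 86 + 272 = 358$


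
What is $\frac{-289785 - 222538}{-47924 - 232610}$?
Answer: $\frac{512323}{280534} \approx 1.8262$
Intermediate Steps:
$\frac{-289785 - 222538}{-47924 - 232610} = - \frac{512323}{-280534} = \left(-512323\right) \left(- \frac{1}{280534}\right) = \frac{512323}{280534}$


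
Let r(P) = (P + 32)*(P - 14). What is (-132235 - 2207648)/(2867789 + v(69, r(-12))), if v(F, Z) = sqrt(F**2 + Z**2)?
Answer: -745587858743/913801497040 + 259987*sqrt(275161)/913801497040 ≈ -0.81577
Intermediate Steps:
r(P) = (-14 + P)*(32 + P) (r(P) = (32 + P)*(-14 + P) = (-14 + P)*(32 + P))
(-132235 - 2207648)/(2867789 + v(69, r(-12))) = (-132235 - 2207648)/(2867789 + sqrt(69**2 + (-448 + (-12)**2 + 18*(-12))**2)) = -2339883/(2867789 + sqrt(4761 + (-448 + 144 - 216)**2)) = -2339883/(2867789 + sqrt(4761 + (-520)**2)) = -2339883/(2867789 + sqrt(4761 + 270400)) = -2339883/(2867789 + sqrt(275161))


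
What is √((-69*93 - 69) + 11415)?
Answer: √4929 ≈ 70.207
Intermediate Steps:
√((-69*93 - 69) + 11415) = √((-6417 - 69) + 11415) = √(-6486 + 11415) = √4929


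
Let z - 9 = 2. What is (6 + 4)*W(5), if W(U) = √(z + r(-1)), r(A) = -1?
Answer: 10*√10 ≈ 31.623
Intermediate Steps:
z = 11 (z = 9 + 2 = 11)
W(U) = √10 (W(U) = √(11 - 1) = √10)
(6 + 4)*W(5) = (6 + 4)*√10 = 10*√10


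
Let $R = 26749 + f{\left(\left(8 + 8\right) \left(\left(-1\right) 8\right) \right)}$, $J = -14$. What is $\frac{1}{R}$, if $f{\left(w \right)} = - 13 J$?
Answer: $\frac{1}{26931} \approx 3.7132 \cdot 10^{-5}$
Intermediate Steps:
$f{\left(w \right)} = 182$ ($f{\left(w \right)} = \left(-13\right) \left(-14\right) = 182$)
$R = 26931$ ($R = 26749 + 182 = 26931$)
$\frac{1}{R} = \frac{1}{26931}$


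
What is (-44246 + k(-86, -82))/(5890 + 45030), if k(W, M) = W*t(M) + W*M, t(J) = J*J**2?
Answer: 23690227/25460 ≈ 930.49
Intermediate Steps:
t(J) = J**3
k(W, M) = M*W + W*M**3 (k(W, M) = W*M**3 + W*M = W*M**3 + M*W = M*W + W*M**3)
(-44246 + k(-86, -82))/(5890 + 45030) = (-44246 - 82*(-86)*(1 + (-82)**2))/(5890 + 45030) = (-44246 - 82*(-86)*(1 + 6724))/50920 = (-44246 - 82*(-86)*6725)*(1/50920) = (-44246 + 47424700)*(1/50920) = 47380454*(1/50920) = 23690227/25460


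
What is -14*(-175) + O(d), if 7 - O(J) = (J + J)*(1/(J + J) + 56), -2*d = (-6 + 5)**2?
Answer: 2512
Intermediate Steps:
d = -1/2 (d = -(-6 + 5)**2/2 = -1/2*(-1)**2 = -1/2*1 = -1/2 ≈ -0.50000)
O(J) = 7 - 2*J*(56 + 1/(2*J)) (O(J) = 7 - (J + J)*(1/(J + J) + 56) = 7 - 2*J*(1/(2*J) + 56) = 7 - 2*J*(56 + 1/(2*J)))
-14*(-175) + O(d) = -14*(-175) + (6 - 112*(-1/2)) = 2450 + (6 + 56) = 2450 + 62 = 2512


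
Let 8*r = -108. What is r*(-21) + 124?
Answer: 815/2 ≈ 407.50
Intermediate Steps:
r = -27/2 (r = (1/8)*(-108) = -27/2 ≈ -13.500)
r*(-21) + 124 = -27/2*(-21) + 124 = 567/2 + 124 = 815/2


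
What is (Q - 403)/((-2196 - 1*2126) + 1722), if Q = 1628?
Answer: -49/104 ≈ -0.47115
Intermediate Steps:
(Q - 403)/((-2196 - 1*2126) + 1722) = (1628 - 403)/((-2196 - 1*2126) + 1722) = 1225/((-2196 - 2126) + 1722) = 1225/(-4322 + 1722) = 1225/(-2600) = 1225*(-1/2600) = -49/104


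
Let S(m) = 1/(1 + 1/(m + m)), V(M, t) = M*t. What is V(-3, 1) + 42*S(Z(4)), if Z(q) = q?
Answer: 103/3 ≈ 34.333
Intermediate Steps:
S(m) = 1/(1 + 1/(2*m))
V(-3, 1) + 42*S(Z(4)) = -3*1 + 42*(2*4/(1 + 2*4)) = -3 + 42*(2*4/(1 + 8)) = -3 + 42*(2*4/9) = -3 + 42*(2*4*(⅑)) = -3 + 42*(8/9) = -3 + 112/3 = 103/3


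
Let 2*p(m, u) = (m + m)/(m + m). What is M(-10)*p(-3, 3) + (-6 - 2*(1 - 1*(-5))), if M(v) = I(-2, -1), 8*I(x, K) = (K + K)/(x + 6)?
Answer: -577/32 ≈ -18.031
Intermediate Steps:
I(x, K) = K/(4*(6 + x)) (I(x, K) = ((K + K)/(x + 6))/8 = ((2*K)/(6 + x))/8 = (2*K/(6 + x))/8 = K/(4*(6 + x)))
M(v) = -1/16 (M(v) = (¼)*(-1)/(6 - 2) = (¼)*(-1)/4 = (¼)*(-1)*(¼) = -1/16)
p(m, u) = ½ (p(m, u) = ((m + m)/(m + m))/2 = ((2*m)/((2*m)))/2 = ((2*m)*(1/(2*m)))/2 = (½)*1 = ½)
M(-10)*p(-3, 3) + (-6 - 2*(1 - 1*(-5))) = -1/16*½ + (-6 - 2*(1 - 1*(-5))) = -1/32 + (-6 - 2*(1 + 5)) = -1/32 + (-6 - 2*6) = -1/32 + (-6 - 12) = -1/32 - 18 = -577/32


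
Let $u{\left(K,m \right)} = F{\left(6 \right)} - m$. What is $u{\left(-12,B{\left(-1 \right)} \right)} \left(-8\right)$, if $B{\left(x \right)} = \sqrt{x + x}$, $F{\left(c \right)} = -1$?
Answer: $8 + 8 i \sqrt{2} \approx 8.0 + 11.314 i$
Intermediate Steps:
$B{\left(x \right)} = \sqrt{2} \sqrt{x}$ ($B{\left(x \right)} = \sqrt{2 x} = \sqrt{2} \sqrt{x}$)
$u{\left(K,m \right)} = -1 - m$
$u{\left(-12,B{\left(-1 \right)} \right)} \left(-8\right) = \left(-1 - \sqrt{2} \sqrt{-1}\right) \left(-8\right) = \left(-1 - \sqrt{2} i\right) \left(-8\right) = \left(-1 - i \sqrt{2}\right) \left(-8\right) = 8 + 8 i \sqrt{2}$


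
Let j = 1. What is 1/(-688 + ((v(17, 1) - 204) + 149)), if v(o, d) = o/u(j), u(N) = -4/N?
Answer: -4/2989 ≈ -0.0013382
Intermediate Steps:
v(o, d) = -o/4 (v(o, d) = o/((-4/1)) = o/((-4*1)) = o/(-4) = o*(-¼) = -o/4)
1/(-688 + ((v(17, 1) - 204) + 149)) = 1/(-688 + ((-¼*17 - 204) + 149)) = 1/(-688 + ((-17/4 - 204) + 149)) = 1/(-688 + (-833/4 + 149)) = 1/(-688 - 237/4) = 1/(-2989/4) = -4/2989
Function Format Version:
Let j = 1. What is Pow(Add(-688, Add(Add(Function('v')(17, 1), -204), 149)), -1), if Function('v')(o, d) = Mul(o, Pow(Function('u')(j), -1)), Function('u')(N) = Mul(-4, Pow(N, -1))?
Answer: Rational(-4, 2989) ≈ -0.0013382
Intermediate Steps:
Function('v')(o, d) = Mul(Rational(-1, 4), o) (Function('v')(o, d) = Mul(o, Pow(Mul(-4, Pow(1, -1)), -1)) = Mul(o, Pow(Mul(-4, 1), -1)) = Mul(o, Pow(-4, -1)) = Mul(o, Rational(-1, 4)) = Mul(Rational(-1, 4), o))
Pow(Add(-688, Add(Add(Function('v')(17, 1), -204), 149)), -1) = Pow(Add(-688, Add(Add(Mul(Rational(-1, 4), 17), -204), 149)), -1) = Pow(Add(-688, Add(Add(Rational(-17, 4), -204), 149)), -1) = Pow(Add(-688, Add(Rational(-833, 4), 149)), -1) = Pow(Add(-688, Rational(-237, 4)), -1) = Pow(Rational(-2989, 4), -1) = Rational(-4, 2989)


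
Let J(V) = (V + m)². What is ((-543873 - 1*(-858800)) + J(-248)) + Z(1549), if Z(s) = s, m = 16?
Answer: 370300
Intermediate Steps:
J(V) = (16 + V)² (J(V) = (V + 16)² = (16 + V)²)
((-543873 - 1*(-858800)) + J(-248)) + Z(1549) = ((-543873 - 1*(-858800)) + (16 - 248)²) + 1549 = ((-543873 + 858800) + (-232)²) + 1549 = (314927 + 53824) + 1549 = 368751 + 1549 = 370300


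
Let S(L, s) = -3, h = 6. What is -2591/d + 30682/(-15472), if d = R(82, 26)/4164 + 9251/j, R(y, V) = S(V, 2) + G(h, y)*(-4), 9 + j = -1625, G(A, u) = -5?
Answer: 67894102306975/148892417048 ≈ 455.99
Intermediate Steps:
j = -1634 (j = -9 - 1625 = -1634)
R(y, V) = 17 (R(y, V) = -3 - 5*(-4) = -3 + 20 = 17)
d = -19246693/3401988 (d = 17/4164 + 9251/(-1634) = 17*(1/4164) + 9251*(-1/1634) = 17/4164 - 9251/1634 = -19246693/3401988 ≈ -5.6575)
-2591/d + 30682/(-15472) = -2591/(-19246693/3401988) + 30682/(-15472) = -2591*(-3401988/19246693) + 30682*(-1/15472) = 8814550908/19246693 - 15341/7736 = 67894102306975/148892417048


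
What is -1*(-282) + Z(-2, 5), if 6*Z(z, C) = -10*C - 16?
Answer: 271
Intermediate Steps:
Z(z, C) = -8/3 - 5*C/3 (Z(z, C) = (-10*C - 16)/6 = (-16 - 10*C)/6 = -8/3 - 5*C/3)
-1*(-282) + Z(-2, 5) = -1*(-282) + (-8/3 - 5/3*5) = 282 + (-8/3 - 25/3) = 282 - 11 = 271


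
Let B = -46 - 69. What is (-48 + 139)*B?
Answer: -10465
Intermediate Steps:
B = -115
(-48 + 139)*B = (-48 + 139)*(-115) = 91*(-115) = -10465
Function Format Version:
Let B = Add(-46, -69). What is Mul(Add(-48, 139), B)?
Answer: -10465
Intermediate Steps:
B = -115
Mul(Add(-48, 139), B) = Mul(Add(-48, 139), -115) = Mul(91, -115) = -10465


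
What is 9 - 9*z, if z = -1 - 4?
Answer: 54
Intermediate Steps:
z = -5
9 - 9*z = 9 - 9*(-5) = 9 + 45 = 54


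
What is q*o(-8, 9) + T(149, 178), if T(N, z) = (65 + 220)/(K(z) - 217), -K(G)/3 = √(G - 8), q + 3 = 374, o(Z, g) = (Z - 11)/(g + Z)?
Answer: -321207236/45559 + 855*√170/45559 ≈ -7050.1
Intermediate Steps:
o(Z, g) = (-11 + Z)/(Z + g)
q = 371 (q = -3 + 374 = 371)
K(G) = -3*√(-8 + G) (K(G) = -3*√(G - 8) = -3*√(-8 + G))
T(N, z) = 285/(-217 - 3*√(-8 + z)) (T(N, z) = (65 + 220)/(-3*√(-8 + z) - 217) = 285/(-217 - 3*√(-8 + z)))
q*o(-8, 9) + T(149, 178) = 371*((-11 - 8)/(-8 + 9)) - 285/(217 + 3*√(-8 + 178)) = 371*(-19/1) - 285/(217 + 3*√170) = 371*(1*(-19)) - 285/(217 + 3*√170) = 371*(-19) - 285/(217 + 3*√170) = -7049 - 285/(217 + 3*√170)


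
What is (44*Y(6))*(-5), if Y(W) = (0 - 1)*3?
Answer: 660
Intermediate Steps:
Y(W) = -3 (Y(W) = -1*3 = -3)
(44*Y(6))*(-5) = (44*(-3))*(-5) = -132*(-5) = 660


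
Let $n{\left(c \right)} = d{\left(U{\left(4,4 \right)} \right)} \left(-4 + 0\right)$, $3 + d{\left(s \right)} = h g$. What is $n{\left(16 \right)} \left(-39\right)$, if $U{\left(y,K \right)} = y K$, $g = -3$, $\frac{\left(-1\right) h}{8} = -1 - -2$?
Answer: $3276$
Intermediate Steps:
$h = -8$ ($h = - 8 \left(-1 - -2\right) = - 8 \left(-1 + 2\right) = \left(-8\right) 1 = -8$)
$U{\left(y,K \right)} = K y$
$d{\left(s \right)} = 21$ ($d{\left(s \right)} = -3 - -24 = -3 + 24 = 21$)
$n{\left(c \right)} = -84$ ($n{\left(c \right)} = 21 \left(-4 + 0\right) = 21 \left(-4\right) = -84$)
$n{\left(16 \right)} \left(-39\right) = \left(-84\right) \left(-39\right) = 3276$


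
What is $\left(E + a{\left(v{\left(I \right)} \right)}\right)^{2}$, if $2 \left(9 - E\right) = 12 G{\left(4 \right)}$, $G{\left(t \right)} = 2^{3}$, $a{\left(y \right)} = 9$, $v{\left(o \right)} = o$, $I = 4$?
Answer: $900$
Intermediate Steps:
$G{\left(t \right)} = 8$
$E = -39$ ($E = 9 - \frac{12 \cdot 8}{2} = 9 - 48 = -39$)
$\left(E + a{\left(v{\left(I \right)} \right)}\right)^{2} = \left(-39 + 9\right)^{2} = \left(-30\right)^{2} = 900$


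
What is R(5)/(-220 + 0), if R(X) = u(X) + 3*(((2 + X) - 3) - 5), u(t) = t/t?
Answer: 1/110 ≈ 0.0090909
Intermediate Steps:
u(t) = 1
R(X) = -17 + 3*X (R(X) = 1 + 3*(((2 + X) - 3) - 5) = 1 + 3*((-1 + X) - 5) = 1 + 3*(-6 + X) = 1 + (-18 + 3*X) = -17 + 3*X)
R(5)/(-220 + 0) = (-17 + 3*5)/(-220 + 0) = (-17 + 15)/(-220) = -1/220*(-2) = 1/110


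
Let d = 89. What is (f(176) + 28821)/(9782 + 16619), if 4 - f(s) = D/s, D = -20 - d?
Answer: 5073309/4646576 ≈ 1.0918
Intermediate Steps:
D = -109 (D = -20 - 1*89 = -20 - 89 = -109)
f(s) = 4 + 109/s (f(s) = 4 - (-109)/s = 4 + 109/s)
(f(176) + 28821)/(9782 + 16619) = ((4 + 109/176) + 28821)/(9782 + 16619) = ((4 + 109*(1/176)) + 28821)/26401 = ((4 + 109/176) + 28821)*(1/26401) = (813/176 + 28821)*(1/26401) = (5073309/176)*(1/26401) = 5073309/4646576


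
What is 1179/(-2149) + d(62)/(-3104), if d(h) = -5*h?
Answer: -1496713/3335248 ≈ -0.44876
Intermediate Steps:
1179/(-2149) + d(62)/(-3104) = 1179/(-2149) - 5*62/(-3104) = 1179*(-1/2149) - 310*(-1/3104) = -1179/2149 + 155/1552 = -1496713/3335248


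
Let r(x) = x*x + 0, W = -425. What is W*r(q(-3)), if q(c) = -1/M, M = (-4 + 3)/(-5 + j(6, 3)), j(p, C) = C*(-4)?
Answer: -122825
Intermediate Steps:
j(p, C) = -4*C
M = 1/17 (M = (-4 + 3)/(-5 - 4*3) = -1/(-5 - 12) = -1/(-17) = -1*(-1/17) = 1/17 ≈ 0.058824)
q(c) = -17 (q(c) = -1/1/17 = -1*17 = -17)
r(x) = x**2 (r(x) = x**2 + 0 = x**2)
W*r(q(-3)) = -425*(-17)**2 = -425*289 = -122825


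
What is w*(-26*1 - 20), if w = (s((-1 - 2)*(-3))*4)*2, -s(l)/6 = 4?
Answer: 8832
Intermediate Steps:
s(l) = -24 (s(l) = -6*4 = -24)
w = -192 (w = -24*4*2 = -96*2 = -192)
w*(-26*1 - 20) = -192*(-26*1 - 20) = -192*(-26 - 20) = -192*(-46) = 8832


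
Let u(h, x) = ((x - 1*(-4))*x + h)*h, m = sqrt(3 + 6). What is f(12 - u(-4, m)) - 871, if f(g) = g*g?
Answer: 5529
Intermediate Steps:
m = 3 (m = sqrt(9) = 3)
u(h, x) = h*(h + x*(4 + x)) (u(h, x) = ((x + 4)*x + h)*h = ((4 + x)*x + h)*h = (x*(4 + x) + h)*h = (h + x*(4 + x))*h = h*(h + x*(4 + x)))
f(g) = g**2
f(12 - u(-4, m)) - 871 = (12 - (-4)*(-4 + 3**2 + 4*3))**2 - 871 = (12 - (-4)*(-4 + 9 + 12))**2 - 871 = (12 - (-4)*17)**2 - 871 = (12 - 1*(-68))**2 - 871 = (12 + 68)**2 - 871 = 80**2 - 871 = 6400 - 871 = 5529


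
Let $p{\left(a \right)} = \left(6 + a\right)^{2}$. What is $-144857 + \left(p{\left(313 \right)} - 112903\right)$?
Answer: $-155999$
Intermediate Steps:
$-144857 + \left(p{\left(313 \right)} - 112903\right) = -144857 + \left(\left(6 + 313\right)^{2} - 112903\right) = -144857 - \left(112903 - 319^{2}\right) = -144857 + \left(101761 - 112903\right) = -144857 - 11142 = -155999$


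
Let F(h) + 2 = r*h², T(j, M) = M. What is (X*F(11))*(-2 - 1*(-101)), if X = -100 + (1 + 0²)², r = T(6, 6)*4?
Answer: -28442502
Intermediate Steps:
r = 24 (r = 6*4 = 24)
X = -99 (X = -100 + (1 + 0)² = -100 + 1² = -100 + 1 = -99)
F(h) = -2 + 24*h²
(X*F(11))*(-2 - 1*(-101)) = (-99*(-2 + 24*11²))*(-2 - 1*(-101)) = (-99*(-2 + 24*121))*(-2 + 101) = -99*(-2 + 2904)*99 = -99*2902*99 = -287298*99 = -28442502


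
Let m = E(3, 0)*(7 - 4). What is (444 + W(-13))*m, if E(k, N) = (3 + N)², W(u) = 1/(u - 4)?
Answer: 203769/17 ≈ 11986.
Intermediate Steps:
W(u) = 1/(-4 + u)
m = 27 (m = (3 + 0)²*(7 - 4) = 3²*3 = 9*3 = 27)
(444 + W(-13))*m = (444 + 1/(-4 - 13))*27 = (444 + 1/(-17))*27 = (444 - 1/17)*27 = (7547/17)*27 = 203769/17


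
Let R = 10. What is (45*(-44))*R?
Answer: -19800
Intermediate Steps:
(45*(-44))*R = (45*(-44))*10 = -1980*10 = -19800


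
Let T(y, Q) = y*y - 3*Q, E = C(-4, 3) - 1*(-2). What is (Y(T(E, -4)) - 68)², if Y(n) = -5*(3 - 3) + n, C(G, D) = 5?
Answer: 49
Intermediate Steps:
E = 7 (E = 5 - 1*(-2) = 5 + 2 = 7)
T(y, Q) = y² - 3*Q
Y(n) = n (Y(n) = -5*0 + n = 0 + n = n)
(Y(T(E, -4)) - 68)² = ((7² - 3*(-4)) - 68)² = ((49 + 12) - 68)² = (61 - 68)² = (-7)² = 49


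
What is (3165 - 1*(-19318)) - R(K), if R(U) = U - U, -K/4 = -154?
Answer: 22483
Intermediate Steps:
K = 616 (K = -4*(-154) = 616)
R(U) = 0
(3165 - 1*(-19318)) - R(K) = (3165 - 1*(-19318)) - 1*0 = (3165 + 19318) + 0 = 22483 + 0 = 22483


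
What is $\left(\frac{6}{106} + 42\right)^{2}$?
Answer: $\frac{4968441}{2809} \approx 1768.8$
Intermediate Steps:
$\left(\frac{6}{106} + 42\right)^{2} = \left(6 \cdot \frac{1}{106} + 42\right)^{2} = \left(\frac{3}{53} + 42\right)^{2} = \left(\frac{2229}{53}\right)^{2} = \frac{4968441}{2809}$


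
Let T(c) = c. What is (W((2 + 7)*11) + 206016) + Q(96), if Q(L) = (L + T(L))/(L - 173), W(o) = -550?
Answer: 15820690/77 ≈ 2.0546e+5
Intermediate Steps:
Q(L) = 2*L/(-173 + L) (Q(L) = (L + L)/(L - 173) = (2*L)/(-173 + L) = 2*L/(-173 + L))
(W((2 + 7)*11) + 206016) + Q(96) = (-550 + 206016) + 2*96/(-173 + 96) = 205466 + 2*96/(-77) = 205466 + 2*96*(-1/77) = 205466 - 192/77 = 15820690/77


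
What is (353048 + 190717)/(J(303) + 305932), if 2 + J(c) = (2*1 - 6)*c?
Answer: 543765/304718 ≈ 1.7845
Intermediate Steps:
J(c) = -2 - 4*c (J(c) = -2 + (2*1 - 6)*c = -2 + (2 - 6)*c = -2 - 4*c)
(353048 + 190717)/(J(303) + 305932) = (353048 + 190717)/((-2 - 4*303) + 305932) = 543765/((-2 - 1212) + 305932) = 543765/(-1214 + 305932) = 543765/304718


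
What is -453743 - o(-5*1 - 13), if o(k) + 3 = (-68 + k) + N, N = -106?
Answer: -453548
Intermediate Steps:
o(k) = -177 + k (o(k) = -3 + ((-68 + k) - 106) = -3 + (-174 + k) = -177 + k)
-453743 - o(-5*1 - 13) = -453743 - (-177 + (-5*1 - 13)) = -453743 - (-177 + (-5 - 13)) = -453743 - (-177 - 18) = -453743 - 1*(-195) = -453743 + 195 = -453548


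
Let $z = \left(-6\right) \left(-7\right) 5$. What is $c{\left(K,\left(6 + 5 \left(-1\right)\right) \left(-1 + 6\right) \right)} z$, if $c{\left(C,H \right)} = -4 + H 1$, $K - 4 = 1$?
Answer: $210$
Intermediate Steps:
$K = 5$ ($K = 4 + 1 = 5$)
$c{\left(C,H \right)} = -4 + H$
$z = 210$ ($z = 42 \cdot 5 = 210$)
$c{\left(K,\left(6 + 5 \left(-1\right)\right) \left(-1 + 6\right) \right)} z = \left(-4 + \left(6 + 5 \left(-1\right)\right) \left(-1 + 6\right)\right) 210 = \left(-4 + \left(6 - 5\right) 5\right) 210 = \left(-4 + 1 \cdot 5\right) 210 = \left(-4 + 5\right) 210 = 1 \cdot 210 = 210$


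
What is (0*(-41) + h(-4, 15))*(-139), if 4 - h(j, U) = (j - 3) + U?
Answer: 556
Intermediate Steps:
h(j, U) = 7 - U - j (h(j, U) = 4 - ((j - 3) + U) = 4 - ((-3 + j) + U) = 4 - (-3 + U + j) = 4 + (3 - U - j) = 7 - U - j)
(0*(-41) + h(-4, 15))*(-139) = (0*(-41) + (7 - 1*15 - 1*(-4)))*(-139) = (0 + (7 - 15 + 4))*(-139) = (0 - 4)*(-139) = -4*(-139) = 556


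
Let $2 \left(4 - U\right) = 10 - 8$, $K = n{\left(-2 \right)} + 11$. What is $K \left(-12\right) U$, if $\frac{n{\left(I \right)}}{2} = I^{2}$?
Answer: $-684$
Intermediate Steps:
$n{\left(I \right)} = 2 I^{2}$
$K = 19$ ($K = 2 \left(-2\right)^{2} + 11 = 2 \cdot 4 + 11 = 8 + 11 = 19$)
$U = 3$ ($U = 4 - \frac{10 - 8}{2} = 4 - 1 = 3$)
$K \left(-12\right) U = 19 \left(-12\right) 3 = \left(-228\right) 3 = -684$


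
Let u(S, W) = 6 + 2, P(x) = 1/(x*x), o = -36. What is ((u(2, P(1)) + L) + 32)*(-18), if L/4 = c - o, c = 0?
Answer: -3312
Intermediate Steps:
L = 144 (L = 4*(0 - 1*(-36)) = 4*(0 + 36) = 4*36 = 144)
P(x) = x⁻² (P(x) = 1/(x²) = x⁻²)
u(S, W) = 8
((u(2, P(1)) + L) + 32)*(-18) = ((8 + 144) + 32)*(-18) = (152 + 32)*(-18) = 184*(-18) = -3312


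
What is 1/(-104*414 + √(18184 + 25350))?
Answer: -21528/926887801 - √43534/1853775602 ≈ -2.3339e-5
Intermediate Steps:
1/(-104*414 + √(18184 + 25350)) = 1/(-43056 + √43534)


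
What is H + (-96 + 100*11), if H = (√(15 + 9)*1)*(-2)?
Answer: 1004 - 4*√6 ≈ 994.20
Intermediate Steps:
H = -4*√6 (H = (√24*1)*(-2) = ((2*√6)*1)*(-2) = (2*√6)*(-2) = -4*√6 ≈ -9.7980)
H + (-96 + 100*11) = -4*√6 + (-96 + 100*11) = -4*√6 + (-96 + 1100) = -4*√6 + 1004 = 1004 - 4*√6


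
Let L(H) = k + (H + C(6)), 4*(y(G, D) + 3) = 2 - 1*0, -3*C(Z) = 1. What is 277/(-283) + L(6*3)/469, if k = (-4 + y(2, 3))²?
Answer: -1355479/1592724 ≈ -0.85104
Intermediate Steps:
C(Z) = -⅓ (C(Z) = -⅓*1 = -⅓)
y(G, D) = -5/2 (y(G, D) = -3 + (2 - 1*0)/4 = -3 + (2 + 0)/4 = -3 + (¼)*2 = -3 + ½ = -5/2)
k = 169/4 (k = (-4 - 5/2)² = (-13/2)² = 169/4 ≈ 42.250)
L(H) = 503/12 + H (L(H) = 169/4 + (H - ⅓) = 169/4 + (-⅓ + H) = 503/12 + H)
277/(-283) + L(6*3)/469 = 277/(-283) + (503/12 + 6*3)/469 = 277*(-1/283) + (503/12 + 18)*(1/469) = -277/283 + (719/12)*(1/469) = -277/283 + 719/5628 = -1355479/1592724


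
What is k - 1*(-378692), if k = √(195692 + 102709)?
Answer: 378692 + √298401 ≈ 3.7924e+5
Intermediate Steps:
k = √298401 ≈ 546.26
k - 1*(-378692) = √298401 - 1*(-378692) = √298401 + 378692 = 378692 + √298401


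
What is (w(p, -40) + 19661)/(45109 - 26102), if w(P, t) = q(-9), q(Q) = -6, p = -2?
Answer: 19655/19007 ≈ 1.0341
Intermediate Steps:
w(P, t) = -6
(w(p, -40) + 19661)/(45109 - 26102) = (-6 + 19661)/(45109 - 26102) = 19655/19007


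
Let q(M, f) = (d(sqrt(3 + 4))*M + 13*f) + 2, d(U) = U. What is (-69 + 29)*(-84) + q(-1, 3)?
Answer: 3401 - sqrt(7) ≈ 3398.4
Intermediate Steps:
q(M, f) = 2 + 13*f + M*sqrt(7) (q(M, f) = (sqrt(3 + 4)*M + 13*f) + 2 = (sqrt(7)*M + 13*f) + 2 = (M*sqrt(7) + 13*f) + 2 = (13*f + M*sqrt(7)) + 2 = 2 + 13*f + M*sqrt(7))
(-69 + 29)*(-84) + q(-1, 3) = (-69 + 29)*(-84) + (2 + 13*3 - sqrt(7)) = -40*(-84) + (2 + 39 - sqrt(7)) = 3360 + (41 - sqrt(7)) = 3401 - sqrt(7)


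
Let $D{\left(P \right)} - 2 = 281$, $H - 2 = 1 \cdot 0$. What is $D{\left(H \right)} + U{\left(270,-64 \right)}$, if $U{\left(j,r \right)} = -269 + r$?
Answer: $-50$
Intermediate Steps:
$H = 2$ ($H = 2 + 1 \cdot 0 = 2 + 0 = 2$)
$D{\left(P \right)} = 283$ ($D{\left(P \right)} = 2 + 281 = 283$)
$D{\left(H \right)} + U{\left(270,-64 \right)} = 283 - 333 = -50$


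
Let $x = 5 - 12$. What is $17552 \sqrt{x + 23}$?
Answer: $70208$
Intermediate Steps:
$x = -7$ ($x = 5 - 12 = -7$)
$17552 \sqrt{x + 23} = 17552 \sqrt{-7 + 23} = 17552 \sqrt{16} = 17552 \cdot 4 = 70208$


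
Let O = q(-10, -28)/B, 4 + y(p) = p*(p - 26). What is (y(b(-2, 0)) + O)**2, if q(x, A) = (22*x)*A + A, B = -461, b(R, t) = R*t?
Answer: 63616576/212521 ≈ 299.34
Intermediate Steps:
y(p) = -4 + p*(-26 + p) (y(p) = -4 + p*(p - 26) = -4 + p*(-26 + p))
q(x, A) = A + 22*A*x (q(x, A) = 22*A*x + A = A + 22*A*x)
O = -6132/461 (O = -28*(1 + 22*(-10))/(-461) = -28*(1 - 220)*(-1/461) = -28*(-219)*(-1/461) = 6132*(-1/461) = -6132/461 ≈ -13.302)
(y(b(-2, 0)) + O)**2 = ((-4 + (-2*0)**2 - (-52)*0) - 6132/461)**2 = ((-4 + 0**2 - 26*0) - 6132/461)**2 = ((-4 + 0 + 0) - 6132/461)**2 = (-4 - 6132/461)**2 = (-7976/461)**2 = 63616576/212521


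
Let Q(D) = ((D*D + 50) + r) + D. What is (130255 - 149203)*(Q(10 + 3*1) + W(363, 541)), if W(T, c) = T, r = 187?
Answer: -14817336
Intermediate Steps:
Q(D) = 237 + D + D² (Q(D) = ((D*D + 50) + 187) + D = ((D² + 50) + 187) + D = ((50 + D²) + 187) + D = (237 + D²) + D = 237 + D + D²)
(130255 - 149203)*(Q(10 + 3*1) + W(363, 541)) = (130255 - 149203)*((237 + (10 + 3*1) + (10 + 3*1)²) + 363) = -18948*((237 + (10 + 3) + (10 + 3)²) + 363) = -18948*((237 + 13 + 13²) + 363) = -18948*((237 + 13 + 169) + 363) = -18948*(419 + 363) = -18948*782 = -14817336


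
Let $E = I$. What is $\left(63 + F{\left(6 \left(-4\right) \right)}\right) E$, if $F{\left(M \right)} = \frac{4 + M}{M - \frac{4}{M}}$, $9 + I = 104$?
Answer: $\frac{867255}{143} \approx 6064.7$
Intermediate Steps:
$I = 95$ ($I = -9 + 104 = 95$)
$E = 95$
$F{\left(M \right)} = \frac{4 + M}{M - \frac{4}{M}}$
$\left(63 + F{\left(6 \left(-4\right) \right)}\right) E = \left(63 + \frac{6 \left(-4\right) \left(4 + 6 \left(-4\right)\right)}{-4 + \left(6 \left(-4\right)\right)^{2}}\right) 95 = \left(63 - \frac{24 \left(4 - 24\right)}{-4 + \left(-24\right)^{2}}\right) 95 = \left(63 - 24 \frac{1}{-4 + 576} \left(-20\right)\right) 95 = \left(63 - 24 \cdot \frac{1}{572} \left(-20\right)\right) 95 = \left(63 - \frac{6}{143} \left(-20\right)\right) 95 = \left(63 + \frac{120}{143}\right) 95 = \frac{9129}{143} \cdot 95 = \frac{867255}{143}$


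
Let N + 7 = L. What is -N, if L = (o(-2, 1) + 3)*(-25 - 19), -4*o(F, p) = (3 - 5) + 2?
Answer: 139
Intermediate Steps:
o(F, p) = 0 (o(F, p) = -((3 - 5) + 2)/4 = -(-2 + 2)/4 = -¼*0 = 0)
L = -132 (L = (0 + 3)*(-25 - 19) = 3*(-44) = -132)
N = -139 (N = -7 - 132 = -139)
-N = -1*(-139) = 139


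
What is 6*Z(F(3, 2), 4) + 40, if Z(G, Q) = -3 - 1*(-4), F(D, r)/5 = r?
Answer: 46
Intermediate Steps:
F(D, r) = 5*r
Z(G, Q) = 1 (Z(G, Q) = -3 + 4 = 1)
6*Z(F(3, 2), 4) + 40 = 6*1 + 40 = 6 + 40 = 46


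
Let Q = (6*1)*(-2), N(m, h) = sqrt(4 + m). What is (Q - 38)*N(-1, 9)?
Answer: -50*sqrt(3) ≈ -86.603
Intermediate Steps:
Q = -12 (Q = 6*(-2) = -12)
(Q - 38)*N(-1, 9) = (-12 - 38)*sqrt(4 - 1) = -50*sqrt(3)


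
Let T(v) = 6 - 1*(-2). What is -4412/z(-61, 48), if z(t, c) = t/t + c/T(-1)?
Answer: -4412/7 ≈ -630.29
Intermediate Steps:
T(v) = 8 (T(v) = 6 + 2 = 8)
z(t, c) = 1 + c/8 (z(t, c) = t/t + c/8 = 1 + c*(1/8) = 1 + c/8)
-4412/z(-61, 48) = -4412/(1 + (1/8)*48) = -4412/(1 + 6) = -4412/7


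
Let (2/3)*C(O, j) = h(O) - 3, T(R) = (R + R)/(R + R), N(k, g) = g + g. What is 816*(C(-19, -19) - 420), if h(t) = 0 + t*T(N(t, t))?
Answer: -369648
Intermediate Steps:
N(k, g) = 2*g
T(R) = 1 (T(R) = (2*R)/((2*R)) = (2*R)*(1/(2*R)) = 1)
h(t) = t (h(t) = 0 + t*1 = 0 + t = t)
C(O, j) = -9/2 + 3*O/2 (C(O, j) = 3*(O - 3)/2 = 3*(-3 + O)/2 = -9/2 + 3*O/2)
816*(C(-19, -19) - 420) = 816*((-9/2 + (3/2)*(-19)) - 420) = 816*((-9/2 - 57/2) - 420) = 816*(-33 - 420) = 816*(-453) = -369648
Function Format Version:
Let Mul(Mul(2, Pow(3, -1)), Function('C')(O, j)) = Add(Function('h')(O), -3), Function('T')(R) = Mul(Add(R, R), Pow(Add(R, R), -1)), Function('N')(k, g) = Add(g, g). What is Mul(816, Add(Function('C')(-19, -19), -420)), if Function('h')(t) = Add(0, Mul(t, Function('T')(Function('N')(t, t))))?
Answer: -369648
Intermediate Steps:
Function('N')(k, g) = Mul(2, g)
Function('T')(R) = 1 (Function('T')(R) = Mul(Mul(2, R), Pow(Mul(2, R), -1)) = Mul(Mul(2, R), Mul(Rational(1, 2), Pow(R, -1))) = 1)
Function('h')(t) = t (Function('h')(t) = Add(0, Mul(t, 1)) = Add(0, t) = t)
Function('C')(O, j) = Add(Rational(-9, 2), Mul(Rational(3, 2), O)) (Function('C')(O, j) = Mul(Rational(3, 2), Add(O, -3)) = Mul(Rational(3, 2), Add(-3, O)) = Add(Rational(-9, 2), Mul(Rational(3, 2), O)))
Mul(816, Add(Function('C')(-19, -19), -420)) = Mul(816, Add(Add(Rational(-9, 2), Mul(Rational(3, 2), -19)), -420)) = Mul(816, Add(Add(Rational(-9, 2), Rational(-57, 2)), -420)) = Mul(816, Add(-33, -420)) = Mul(816, -453) = -369648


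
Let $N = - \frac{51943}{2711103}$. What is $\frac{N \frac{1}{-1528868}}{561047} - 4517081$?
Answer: $- \frac{10504445475731913806593085}{2325494157782849988} \approx -4.5171 \cdot 10^{6}$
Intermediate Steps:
$N = - \frac{51943}{2711103}$ ($N = \left(-51943\right) \frac{1}{2711103} = - \frac{51943}{2711103} \approx -0.019159$)
$\frac{N \frac{1}{-1528868}}{561047} - 4517081 = \frac{\left(- \frac{51943}{2711103}\right) \frac{1}{-1528868}}{561047} - 4517081 = \left(- \frac{51943}{2711103}\right) \left(- \frac{1}{1528868}\right) \frac{1}{561047} - 4517081 = \frac{51943}{4144918621404} \cdot \frac{1}{561047} - 4517081 = \frac{51943}{2325494157782849988} - 4517081 = - \frac{10504445475731913806593085}{2325494157782849988}$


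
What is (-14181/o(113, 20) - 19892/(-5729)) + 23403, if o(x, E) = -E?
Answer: 2763156529/114580 ≈ 24116.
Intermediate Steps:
(-14181/o(113, 20) - 19892/(-5729)) + 23403 = (-14181/((-1*20)) - 19892/(-5729)) + 23403 = (-14181/(-20) - 19892*(-1/5729)) + 23403 = (-14181*(-1/20) + 19892/5729) + 23403 = (14181/20 + 19892/5729) + 23403 = 81640789/114580 + 23403 = 2763156529/114580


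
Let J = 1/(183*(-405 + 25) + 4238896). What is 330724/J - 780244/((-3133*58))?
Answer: 125283270959688730/90857 ≈ 1.3789e+12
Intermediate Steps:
J = 1/4169356 (J = 1/(183*(-380) + 4238896) = 1/(-69540 + 4238896) = 1/4169356 ≈ 2.3985e-7)
330724/J - 780244/((-3133*58)) = 330724/(1/4169356) - 780244/((-3133*58)) = 330724*4169356 - 780244/(-181714) = 1378906093744 - 780244*(-1/181714) = 1378906093744 + 390122/90857 = 125283270959688730/90857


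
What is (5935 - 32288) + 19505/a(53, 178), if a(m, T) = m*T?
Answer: -248594697/9434 ≈ -26351.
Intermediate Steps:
a(m, T) = T*m
(5935 - 32288) + 19505/a(53, 178) = (5935 - 32288) + 19505/((178*53)) = -26353 + 19505/9434 = -248594697/9434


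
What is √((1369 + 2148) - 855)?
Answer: 11*√22 ≈ 51.595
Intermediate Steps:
√((1369 + 2148) - 855) = √(3517 - 855) = √2662 = 11*√22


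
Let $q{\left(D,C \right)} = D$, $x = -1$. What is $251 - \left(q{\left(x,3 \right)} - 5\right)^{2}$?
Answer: $215$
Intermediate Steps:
$251 - \left(q{\left(x,3 \right)} - 5\right)^{2} = 251 - \left(-1 - 5\right)^{2} = 251 - \left(-6\right)^{2} = 251 - 36 = 215$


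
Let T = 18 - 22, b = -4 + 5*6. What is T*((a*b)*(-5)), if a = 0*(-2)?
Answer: 0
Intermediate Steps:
a = 0
b = 26 (b = -4 + 30 = 26)
T = -4
T*((a*b)*(-5)) = -4*0*26*(-5) = -0*(-5) = -4*0 = 0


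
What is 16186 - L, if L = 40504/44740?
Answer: 181030284/11185 ≈ 16185.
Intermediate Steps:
L = 10126/11185 (L = 40504*(1/44740) = 10126/11185 ≈ 0.90532)
16186 - L = 16186 - 1*10126/11185 = 16186 - 10126/11185 = 181030284/11185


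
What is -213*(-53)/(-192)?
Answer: -3763/64 ≈ -58.797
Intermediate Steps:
-213*(-53)/(-192) = 11289*(-1/192) = -3763/64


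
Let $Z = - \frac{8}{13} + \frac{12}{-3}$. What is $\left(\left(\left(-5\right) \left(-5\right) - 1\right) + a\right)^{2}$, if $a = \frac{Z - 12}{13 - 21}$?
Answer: $\frac{114921}{169} \approx 680.01$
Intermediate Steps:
$Z = - \frac{60}{13}$ ($Z = \left(-8\right) \frac{1}{13} + 12 \left(- \frac{1}{3}\right) = - \frac{8}{13} - 4 = - \frac{60}{13} \approx -4.6154$)
$a = \frac{27}{13}$ ($a = \frac{- \frac{60}{13} - 12}{13 - 21} = - \frac{216}{13 \left(-8\right)} = \left(- \frac{216}{13}\right) \left(- \frac{1}{8}\right) = \frac{27}{13} \approx 2.0769$)
$\left(\left(\left(-5\right) \left(-5\right) - 1\right) + a\right)^{2} = \left(\left(\left(-5\right) \left(-5\right) - 1\right) + \frac{27}{13}\right)^{2} = \left(\left(25 - 1\right) + \frac{27}{13}\right)^{2} = \left(24 + \frac{27}{13}\right)^{2} = \left(\frac{339}{13}\right)^{2} = \frac{114921}{169}$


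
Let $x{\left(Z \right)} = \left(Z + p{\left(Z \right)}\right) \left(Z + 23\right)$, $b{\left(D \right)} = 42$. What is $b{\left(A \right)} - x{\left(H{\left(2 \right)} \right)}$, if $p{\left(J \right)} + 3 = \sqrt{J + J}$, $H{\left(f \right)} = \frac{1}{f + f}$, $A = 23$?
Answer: $\frac{1695}{16} - \frac{93 \sqrt{2}}{8} \approx 89.497$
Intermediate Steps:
$H{\left(f \right)} = \frac{1}{2 f}$
$p{\left(J \right)} = -3 + \sqrt{2} \sqrt{J}$ ($p{\left(J \right)} = -3 + \sqrt{J + J} = -3 + \sqrt{2 J} = -3 + \sqrt{2} \sqrt{J}$)
$x{\left(Z \right)} = \left(23 + Z\right) \left(-3 + Z + \sqrt{2} \sqrt{Z}\right)$ ($x{\left(Z \right)} = \left(Z + \left(-3 + \sqrt{2} \sqrt{Z}\right)\right) \left(Z + 23\right) = \left(-3 + Z + \sqrt{2} \sqrt{Z}\right) \left(23 + Z\right) = \left(23 + Z\right) \left(-3 + Z + \sqrt{2} \sqrt{Z}\right)$)
$b{\left(A \right)} - x{\left(H{\left(2 \right)} \right)} = 42 - \left(-69 + \left(\frac{1}{2 \cdot 2}\right)^{2} + 20 \frac{1}{2 \cdot 2} + \sqrt{2} \left(\frac{1}{2 \cdot 2}\right)^{\frac{3}{2}} + 23 \sqrt{2} \sqrt{\frac{1}{2 \cdot 2}}\right) = 42 - \left(-69 + \left(\frac{1}{2} \cdot \frac{1}{2}\right)^{2} + 20 \cdot \frac{1}{2} \cdot \frac{1}{2} + \sqrt{2} \left(\frac{1}{2} \cdot \frac{1}{2}\right)^{\frac{3}{2}} + 23 \sqrt{2} \sqrt{\frac{1}{2} \cdot \frac{1}{2}}\right) = 42 - \left(-69 + \left(\frac{1}{4}\right)^{2} + 20 \cdot \frac{1}{4} + \frac{\sqrt{2}}{8} + \frac{23 \sqrt{2}}{2}\right) = 42 - \left(-69 + \frac{1}{16} + 5 + \sqrt{2} \cdot \frac{1}{8} + 23 \sqrt{2} \cdot \frac{1}{2}\right) = 42 - \left(-69 + \frac{1}{16} + 5 + \frac{\sqrt{2}}{8} + \frac{23 \sqrt{2}}{2}\right) = 42 - \left(- \frac{1023}{16} + \frac{93 \sqrt{2}}{8}\right) = 42 + \left(\frac{1023}{16} - \frac{93 \sqrt{2}}{8}\right) = \frac{1695}{16} - \frac{93 \sqrt{2}}{8}$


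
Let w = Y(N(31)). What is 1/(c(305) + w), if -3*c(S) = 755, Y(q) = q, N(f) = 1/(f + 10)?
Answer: -123/30952 ≈ -0.0039739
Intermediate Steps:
N(f) = 1/(10 + f)
c(S) = -755/3 (c(S) = -1/3*755 = -755/3)
w = 1/41 (w = 1/(10 + 31) = 1/41 ≈ 0.024390)
1/(c(305) + w) = 1/(-755/3 + 1/41) = 1/(-30952/123) = -123/30952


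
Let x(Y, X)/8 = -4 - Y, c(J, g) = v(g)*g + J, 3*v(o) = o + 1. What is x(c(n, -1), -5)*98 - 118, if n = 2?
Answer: -4822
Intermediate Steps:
v(o) = 1/3 + o/3 (v(o) = (o + 1)/3 = (1 + o)/3 = 1/3 + o/3)
c(J, g) = J + g*(1/3 + g/3) (c(J, g) = (1/3 + g/3)*g + J = g*(1/3 + g/3) + J = J + g*(1/3 + g/3))
x(Y, X) = -32 - 8*Y (x(Y, X) = 8*(-4 - Y) = -32 - 8*Y)
x(c(n, -1), -5)*98 - 118 = (-32 - 8*(2 + (1/3)*(-1)*(1 - 1)))*98 - 118 = (-32 - 8*(2 + (1/3)*(-1)*0))*98 - 118 = (-32 - 8*(2 + 0))*98 - 118 = (-32 - 8*2)*98 - 118 = (-32 - 16)*98 - 118 = -48*98 - 118 = -4704 - 118 = -4822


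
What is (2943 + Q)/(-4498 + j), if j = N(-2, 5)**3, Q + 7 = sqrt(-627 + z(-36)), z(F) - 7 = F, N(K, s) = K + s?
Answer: -2936/4471 - 4*I*sqrt(41)/4471 ≈ -0.65668 - 0.0057286*I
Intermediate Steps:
z(F) = 7 + F
Q = -7 + 4*I*sqrt(41) (Q = -7 + sqrt(-627 + (7 - 36)) = -7 + sqrt(-627 - 29) = -7 + sqrt(-656) = -7 + 4*I*sqrt(41) ≈ -7.0 + 25.612*I)
j = 27 (j = (-2 + 5)**3 = 3**3 = 27)
(2943 + Q)/(-4498 + j) = (2943 + (-7 + 4*I*sqrt(41)))/(-4498 + 27) = (2936 + 4*I*sqrt(41))/(-4471) = (2936 + 4*I*sqrt(41))*(-1/4471) = -2936/4471 - 4*I*sqrt(41)/4471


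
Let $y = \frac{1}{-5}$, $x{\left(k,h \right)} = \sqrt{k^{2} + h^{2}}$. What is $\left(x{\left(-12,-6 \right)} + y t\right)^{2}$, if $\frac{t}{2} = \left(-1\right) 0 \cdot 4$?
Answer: $180$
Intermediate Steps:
$x{\left(k,h \right)} = \sqrt{h^{2} + k^{2}}$
$t = 0$ ($t = 2 \left(-1\right) 0 \cdot 4 = 2 \cdot 0 \cdot 4 = 2 \cdot 0 = 0$)
$y = - \frac{1}{5} \approx -0.2$
$\left(x{\left(-12,-6 \right)} + y t\right)^{2} = \left(\sqrt{\left(-6\right)^{2} + \left(-12\right)^{2}} - 0\right)^{2} = \left(\sqrt{36 + 144} + 0\right)^{2} = \left(\sqrt{180} + 0\right)^{2} = \left(6 \sqrt{5} + 0\right)^{2} = \left(6 \sqrt{5}\right)^{2} = 180$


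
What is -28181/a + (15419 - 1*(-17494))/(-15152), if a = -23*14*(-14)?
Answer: -143842579/17076304 ≈ -8.4235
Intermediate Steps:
a = 4508 (a = -322*(-14) = 4508)
-28181/a + (15419 - 1*(-17494))/(-15152) = -28181/4508 + (15419 - 1*(-17494))/(-15152) = -28181*1/4508 + (15419 + 17494)*(-1/15152) = -28181/4508 + 32913*(-1/15152) = -28181/4508 - 32913/15152 = -143842579/17076304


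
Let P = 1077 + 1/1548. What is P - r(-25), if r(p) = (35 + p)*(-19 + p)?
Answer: 2348317/1548 ≈ 1517.0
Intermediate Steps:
r(p) = (-19 + p)*(35 + p)
P = 1667197/1548 (P = 1077 + 1/1548 = 1667197/1548 ≈ 1077.0)
P - r(-25) = 1667197/1548 - (-665 + (-25)² + 16*(-25)) = 1667197/1548 - (-665 + 625 - 400) = 1667197/1548 - 1*(-440) = 1667197/1548 + 440 = 2348317/1548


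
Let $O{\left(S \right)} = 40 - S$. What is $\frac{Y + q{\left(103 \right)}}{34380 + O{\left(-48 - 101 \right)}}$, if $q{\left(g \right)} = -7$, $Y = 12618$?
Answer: $\frac{12611}{34569} \approx 0.36481$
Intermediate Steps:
$\frac{Y + q{\left(103 \right)}}{34380 + O{\left(-48 - 101 \right)}} = \frac{12618 - 7}{34380 + \left(40 - \left(-48 - 101\right)\right)} = \frac{12611}{34380 + \left(40 - -149\right)} = \frac{12611}{34380 + \left(40 + 149\right)} = \frac{12611}{34380 + 189} = \frac{12611}{34569}$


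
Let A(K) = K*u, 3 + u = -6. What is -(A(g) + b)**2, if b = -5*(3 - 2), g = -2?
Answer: -169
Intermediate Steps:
u = -9 (u = -3 - 6 = -9)
A(K) = -9*K (A(K) = K*(-9) = -9*K)
b = -5 (b = -5*1 = -5)
-(A(g) + b)**2 = -(-9*(-2) - 5)**2 = -(18 - 5)**2 = -1*13**2 = -1*169 = -169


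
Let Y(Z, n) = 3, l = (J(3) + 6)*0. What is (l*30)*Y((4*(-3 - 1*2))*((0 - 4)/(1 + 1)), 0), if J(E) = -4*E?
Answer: 0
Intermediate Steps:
l = 0 (l = (-4*3 + 6)*0 = (-12 + 6)*0 = -6*0 = 0)
(l*30)*Y((4*(-3 - 1*2))*((0 - 4)/(1 + 1)), 0) = (0*30)*3 = 0*3 = 0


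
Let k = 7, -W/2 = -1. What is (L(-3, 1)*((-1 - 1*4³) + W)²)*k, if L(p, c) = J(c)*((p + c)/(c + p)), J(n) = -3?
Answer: -83349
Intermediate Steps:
W = 2 (W = -2*(-1) = 2)
L(p, c) = -3 (L(p, c) = -3*(p + c)/(c + p) = -3*(c + p)/(c + p) = -3*1 = -3)
(L(-3, 1)*((-1 - 1*4³) + W)²)*k = -3*((-1 - 1*4³) + 2)²*7 = -3*((-1 - 1*64) + 2)²*7 = -3*((-1 - 64) + 2)²*7 = -3*(-65 + 2)²*7 = -3*(-63)²*7 = -3*3969*7 = -11907*7 = -83349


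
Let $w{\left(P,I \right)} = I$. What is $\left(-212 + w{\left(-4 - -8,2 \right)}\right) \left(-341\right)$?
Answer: $71610$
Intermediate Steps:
$\left(-212 + w{\left(-4 - -8,2 \right)}\right) \left(-341\right) = \left(-212 + 2\right) \left(-341\right) = \left(-210\right) \left(-341\right) = 71610$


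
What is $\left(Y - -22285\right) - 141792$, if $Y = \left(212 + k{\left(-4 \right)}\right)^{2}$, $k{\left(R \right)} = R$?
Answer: $-76243$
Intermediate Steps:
$Y = 43264$ ($Y = \left(212 - 4\right)^{2} = 208^{2} = 43264$)
$\left(Y - -22285\right) - 141792 = \left(43264 - -22285\right) - 141792 = \left(43264 + 22285\right) - 141792 = 65549 - 141792 = -76243$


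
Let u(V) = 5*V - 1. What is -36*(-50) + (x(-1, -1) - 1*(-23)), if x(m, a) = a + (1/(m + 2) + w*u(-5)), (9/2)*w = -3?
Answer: 5521/3 ≈ 1840.3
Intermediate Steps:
u(V) = -1 + 5*V
w = -⅔ (w = (2/9)*(-3) = -⅔ ≈ -0.66667)
x(m, a) = 52/3 + a + 1/(2 + m) (x(m, a) = a + (1/(m + 2) - 2*(-1 + 5*(-5))/3) = a + (1/(2 + m) - 2*(-1 - 25)/3) = a + (1/(2 + m) - ⅔*(-26)) = a + (1/(2 + m) + 52/3) = a + (52/3 + 1/(2 + m)) = 52/3 + a + 1/(2 + m))
-36*(-50) + (x(-1, -1) - 1*(-23)) = -36*(-50) + ((107 + 6*(-1) + 52*(-1) + 3*(-1)*(-1))/(3*(2 - 1)) - 1*(-23)) = 1800 + ((⅓)*(107 - 6 - 52 + 3)/1 + 23) = 1800 + ((⅓)*1*52 + 23) = 1800 + (52/3 + 23) = 1800 + 121/3 = 5521/3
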